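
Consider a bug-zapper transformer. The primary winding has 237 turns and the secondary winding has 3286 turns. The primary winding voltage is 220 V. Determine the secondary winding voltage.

V_s/V_p = N_s/N_p, so V_s = 220 × 3286/237 = 3050 V.

V_s ≈ 3050 V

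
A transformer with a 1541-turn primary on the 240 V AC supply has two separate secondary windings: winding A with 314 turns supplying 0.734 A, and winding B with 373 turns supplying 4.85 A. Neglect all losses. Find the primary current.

V_A = 240 × 314/1541 = 48.903 V; V_B = 240 × 373/1541 = 58.092 V.
P_out = V_A I_A + V_B I_B = 48.903×0.734 + 58.092×4.85 = 35.895 + 281.75 = 317.64 W.
Ideal ⇒ P_in = P_out, so I_p = P_out/V_p = 317.64/240 = 1.32 A.

I_p ≈ 1.32 A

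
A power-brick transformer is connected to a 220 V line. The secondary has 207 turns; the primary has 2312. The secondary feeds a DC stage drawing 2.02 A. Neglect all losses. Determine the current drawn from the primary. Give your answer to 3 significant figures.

I_p ≈ 0.181 A

For an ideal transformer I_p N_p = I_s N_s, so I_p = 2.02 × 207/2312 = 0.181 A.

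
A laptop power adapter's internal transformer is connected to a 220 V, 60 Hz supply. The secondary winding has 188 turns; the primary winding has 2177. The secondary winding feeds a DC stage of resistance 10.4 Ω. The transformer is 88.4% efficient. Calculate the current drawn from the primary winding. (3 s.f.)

V_s = 220 × 188/2177 = 18.999 V.
I_s = V_s/R = 18.999/10.4 = 1.8268 A.
P_out = V_s I_s = 18.999 × 1.8268 = 34.707 W.
P_in = P_out/η = 34.707/0.884 = 39.261 W.
I_p = P_in/V_p = 39.261/220 = 0.178 A.

I_p ≈ 0.178 A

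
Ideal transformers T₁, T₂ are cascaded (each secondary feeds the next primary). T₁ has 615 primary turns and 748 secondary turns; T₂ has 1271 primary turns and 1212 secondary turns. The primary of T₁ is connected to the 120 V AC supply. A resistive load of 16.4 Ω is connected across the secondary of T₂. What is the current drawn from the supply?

I_supply ≈ 9.84 A

After T₁: V = 120.00 × 748/615 = 145.95 V.
After T₂: V = 145.95 × 1212/1271 = 139.18 V.
I_load = 139.18/16.4 = 8.4864 A, so P_out = 139.18 × 8.4864 = 1181.1 W.
All ideal ⇒ P_in = P_out, so I_supply = 1181.1/120 = 9.84 A.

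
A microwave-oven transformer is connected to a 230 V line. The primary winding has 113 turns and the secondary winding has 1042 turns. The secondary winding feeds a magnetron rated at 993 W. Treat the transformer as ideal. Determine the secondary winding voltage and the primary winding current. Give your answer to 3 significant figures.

V_s ≈ 2120 V, I_p ≈ 4.32 A

V_s = V_p × N_s/N_p = 230 × 1042/113 = 2120.9 V.
I_s = P/V_s = 993/2120.9 = 0.46820 A.
I_p = I_s × N_s/N_p = 0.46820 × 1042/113 = 4.32 A.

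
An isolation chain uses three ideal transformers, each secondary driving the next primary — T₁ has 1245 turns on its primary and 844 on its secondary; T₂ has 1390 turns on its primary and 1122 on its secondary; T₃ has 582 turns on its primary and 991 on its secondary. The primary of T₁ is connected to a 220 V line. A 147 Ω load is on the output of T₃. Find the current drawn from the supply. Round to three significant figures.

I_supply ≈ 1.30 A

Secondary of T₁: V = 220.00 × 844/1245 = 149.14 V.
Secondary of T₂: V = 149.14 × 1122/1390 = 120.39 V.
Secondary of T₃: V = 120.39 × 991/582 = 204.99 V.
I_load = 204.99/147 = 1.3945 A, so P_out = 204.99 × 1.3945 = 285.85 W.
All ideal ⇒ P_in = P_out, so I_supply = 285.85/220 = 1.30 A.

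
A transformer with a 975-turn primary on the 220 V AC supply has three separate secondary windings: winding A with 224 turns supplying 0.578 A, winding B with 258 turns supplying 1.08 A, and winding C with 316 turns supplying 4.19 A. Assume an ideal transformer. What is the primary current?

V_A = 220 × 224/975 = 50.544 V; V_B = 220 × 258/975 = 58.215 V; V_C = 220 × 316/975 = 71.303 V.
P_out = V_A I_A + V_B I_B + V_C I_C = 50.544×0.578 + 58.215×1.08 + 71.303×4.19 = 29.214 + 62.873 + 298.76 = 390.84 W.
Ideal ⇒ P_in = P_out, so I_p = P_out/V_p = 390.84/220 = 1.78 A.

I_p ≈ 1.78 A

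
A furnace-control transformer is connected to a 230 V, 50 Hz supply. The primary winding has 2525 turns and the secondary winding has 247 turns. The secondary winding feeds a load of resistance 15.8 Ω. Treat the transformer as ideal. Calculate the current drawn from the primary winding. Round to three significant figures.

I_p ≈ 0.139 A

V_s = V_p × N_s/N_p = 230 × 247/2525 = 22.499 V.
I_s = V_s/R = 22.499/15.8 = 1.4240 A.
For an ideal transformer I_p N_p = I_s N_s, so I_p = 1.4240 × 247/2525 = 0.139 A.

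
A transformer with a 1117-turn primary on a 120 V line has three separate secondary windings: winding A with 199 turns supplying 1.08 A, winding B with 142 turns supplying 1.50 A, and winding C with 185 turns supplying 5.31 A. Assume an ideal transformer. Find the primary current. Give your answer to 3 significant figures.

I_p ≈ 1.26 A

V_A = 120 × 199/1117 = 21.379 V; V_B = 120 × 142/1117 = 15.255 V; V_C = 120 × 185/1117 = 19.875 V.
P_out = V_A I_A + V_B I_B + V_C I_C = 21.379×1.08 + 15.255×1.50 + 19.875×5.31 = 23.089 + 22.883 + 105.53 = 151.51 W.
Ideal ⇒ P_in = P_out, so I_p = P_out/V_p = 151.51/120 = 1.26 A.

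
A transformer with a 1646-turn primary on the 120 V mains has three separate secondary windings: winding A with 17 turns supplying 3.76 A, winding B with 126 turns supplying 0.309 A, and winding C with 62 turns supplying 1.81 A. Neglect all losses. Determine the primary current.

I_p ≈ 0.131 A

V_A = 120 × 17/1646 = 1.2394 V; V_B = 120 × 126/1646 = 9.1859 V; V_C = 120 × 62/1646 = 4.5200 V.
P_out = V_A I_A + V_B I_B + V_C I_C = 1.2394×3.76 + 9.1859×0.309 + 4.5200×1.81 = 4.6600 + 2.8384 + 8.1813 = 15.680 W.
Ideal ⇒ P_in = P_out, so I_p = P_out/V_p = 15.680/120 = 0.131 A.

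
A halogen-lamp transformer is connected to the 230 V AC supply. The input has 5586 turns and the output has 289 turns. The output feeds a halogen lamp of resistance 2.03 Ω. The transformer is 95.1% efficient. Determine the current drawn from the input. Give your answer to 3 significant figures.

I_in ≈ 0.319 A

V_out = 230 × 289/5586 = 11.899 V.
I_out = V_out/R = 11.899/2.03 = 5.8618 A.
P_out = V_out I_out = 11.899 × 5.8618 = 69.751 W.
P_in = P_out/η = 69.751/0.951 = 73.345 W.
I_in = P_in/V_in = 73.345/230 = 0.319 A.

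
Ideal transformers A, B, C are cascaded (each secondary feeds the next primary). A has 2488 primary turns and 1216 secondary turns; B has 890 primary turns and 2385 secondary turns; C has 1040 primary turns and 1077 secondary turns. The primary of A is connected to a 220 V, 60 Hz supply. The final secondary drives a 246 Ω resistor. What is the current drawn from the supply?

I_supply ≈ 1.65 A

After A: V = 220.00 × 1216/2488 = 107.52 V.
After B: V = 107.52 × 2385/890 = 288.14 V.
After C: V = 288.14 × 1077/1040 = 298.39 V.
I_load = 298.39/246 = 1.2130 A, so P_out = 298.39 × 1.2130 = 361.94 W.
All ideal ⇒ P_in = P_out, so I_supply = 361.94/220 = 1.65 A.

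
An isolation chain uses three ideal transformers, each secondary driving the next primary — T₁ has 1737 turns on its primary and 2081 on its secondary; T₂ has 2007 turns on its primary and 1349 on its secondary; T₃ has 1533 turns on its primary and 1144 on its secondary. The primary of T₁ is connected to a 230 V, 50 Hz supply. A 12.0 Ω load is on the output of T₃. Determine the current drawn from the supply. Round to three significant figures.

After T₁: V = 230.00 × 2081/1737 = 275.55 V.
After T₂: V = 275.55 × 1349/2007 = 185.21 V.
After T₃: V = 185.21 × 1144/1533 = 138.21 V.
I_load = 138.21/12.0 = 11.518 A, so P_out = 138.21 × 11.518 = 1591.9 W.
All ideal ⇒ P_in = P_out, so I_supply = 1591.9/230 = 6.92 A.

I_supply ≈ 6.92 A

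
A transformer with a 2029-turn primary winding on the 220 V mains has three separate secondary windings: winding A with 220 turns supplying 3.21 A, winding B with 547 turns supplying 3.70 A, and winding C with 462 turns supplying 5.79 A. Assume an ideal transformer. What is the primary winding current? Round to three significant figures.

I_p ≈ 2.66 A

V_A = 220 × 220/2029 = 23.854 V; V_B = 220 × 547/2029 = 59.310 V; V_C = 220 × 462/2029 = 50.094 V.
P_out = V_A I_A + V_B I_B + V_C I_C = 23.854×3.21 + 59.310×3.70 + 50.094×5.79 = 76.572 + 219.45 + 290.04 = 586.06 W.
Ideal ⇒ P_in = P_out, so I_p = P_out/V_p = 586.06/220 = 2.66 A.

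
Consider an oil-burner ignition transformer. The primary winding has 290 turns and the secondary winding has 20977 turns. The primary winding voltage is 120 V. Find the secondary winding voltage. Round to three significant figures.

V_s ≈ 8680 V

V_s/V_p = N_s/N_p, so V_s = 120 × 20977/290 = 8680 V.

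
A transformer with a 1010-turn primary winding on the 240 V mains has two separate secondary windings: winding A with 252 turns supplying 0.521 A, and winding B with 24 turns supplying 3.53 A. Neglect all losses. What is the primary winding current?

V_A = 240 × 252/1010 = 59.881 V; V_B = 240 × 24/1010 = 5.7030 V.
P_out = V_A I_A + V_B I_B = 59.881×0.521 + 5.7030×3.53 = 31.198 + 20.131 = 51.330 W.
Ideal ⇒ P_in = P_out, so I_p = P_out/V_p = 51.330/240 = 0.214 A.

I_p ≈ 0.214 A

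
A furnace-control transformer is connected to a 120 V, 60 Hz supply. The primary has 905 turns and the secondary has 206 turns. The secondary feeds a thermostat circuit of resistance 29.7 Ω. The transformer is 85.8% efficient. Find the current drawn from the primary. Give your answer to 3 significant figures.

V_s = 120 × 206/905 = 27.315 V.
I_s = V_s/R = 27.315/29.7 = 0.91969 A.
P_out = V_s I_s = 27.315 × 0.91969 = 25.121 W.
P_in = P_out/η = 25.121/0.858 = 29.279 W.
I_p = P_in/V_p = 29.279/120 = 0.244 A.

I_p ≈ 0.244 A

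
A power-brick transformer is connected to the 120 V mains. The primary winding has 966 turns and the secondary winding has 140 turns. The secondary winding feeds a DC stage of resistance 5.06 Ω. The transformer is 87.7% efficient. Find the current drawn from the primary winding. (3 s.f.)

I_p ≈ 0.568 A

V_s = 120 × 140/966 = 17.391 V.
I_s = V_s/R = 17.391/5.06 = 3.4370 A.
P_out = V_s I_s = 17.391 × 3.4370 = 59.774 W.
P_in = P_out/η = 59.774/0.877 = 68.158 W.
I_p = P_in/V_p = 68.158/120 = 0.568 A.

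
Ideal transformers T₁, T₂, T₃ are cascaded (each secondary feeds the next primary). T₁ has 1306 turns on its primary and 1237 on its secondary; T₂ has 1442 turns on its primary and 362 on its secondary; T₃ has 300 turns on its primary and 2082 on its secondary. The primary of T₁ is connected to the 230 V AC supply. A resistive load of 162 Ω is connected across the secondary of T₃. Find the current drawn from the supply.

Secondary of T₁: V = 230.00 × 1237/1306 = 217.85 V.
Secondary of T₂: V = 217.85 × 362/1442 = 54.689 V.
Secondary of T₃: V = 54.689 × 2082/300 = 379.54 V.
I_load = 379.54/162 = 2.3428 A, so P_out = 379.54 × 2.3428 = 889.20 W.
All ideal ⇒ P_in = P_out, so I_supply = 889.20/230 = 3.87 A.

I_supply ≈ 3.87 A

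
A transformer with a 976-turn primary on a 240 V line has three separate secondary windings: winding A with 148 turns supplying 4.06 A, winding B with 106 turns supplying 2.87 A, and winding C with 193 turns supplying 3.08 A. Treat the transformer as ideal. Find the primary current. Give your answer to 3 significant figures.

I_p ≈ 1.54 A

V_A = 240 × 148/976 = 36.393 V; V_B = 240 × 106/976 = 26.066 V; V_C = 240 × 193/976 = 47.459 V.
P_out = V_A I_A + V_B I_B + V_C I_C = 36.393×4.06 + 26.066×2.87 + 47.459×3.08 = 147.76 + 74.808 + 146.17 = 368.74 W.
Ideal ⇒ P_in = P_out, so I_p = P_out/V_p = 368.74/240 = 1.54 A.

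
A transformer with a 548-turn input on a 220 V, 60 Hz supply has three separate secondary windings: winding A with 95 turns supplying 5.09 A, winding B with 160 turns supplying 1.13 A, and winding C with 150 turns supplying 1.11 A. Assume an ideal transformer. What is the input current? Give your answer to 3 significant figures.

V_A = 220 × 95/548 = 38.139 V; V_B = 220 × 160/548 = 64.234 V; V_C = 220 × 150/548 = 60.219 V.
P_out = V_A I_A + V_B I_B + V_C I_C = 38.139×5.09 + 64.234×1.13 + 60.219×1.11 = 194.13 + 72.584 + 66.843 = 333.55 W.
Ideal ⇒ P_in = P_out, so I_in = P_out/V_in = 333.55/220 = 1.52 A.

I_in ≈ 1.52 A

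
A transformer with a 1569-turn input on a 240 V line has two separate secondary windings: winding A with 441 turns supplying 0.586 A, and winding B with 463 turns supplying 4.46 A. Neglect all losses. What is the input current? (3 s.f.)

I_in ≈ 1.48 A

V_A = 240 × 441/1569 = 67.457 V; V_B = 240 × 463/1569 = 70.822 V.
P_out = V_A I_A + V_B I_B = 67.457×0.586 + 70.822×4.46 = 39.530 + 315.87 = 355.40 W.
Ideal ⇒ P_in = P_out, so I_in = P_out/V_in = 355.40/240 = 1.48 A.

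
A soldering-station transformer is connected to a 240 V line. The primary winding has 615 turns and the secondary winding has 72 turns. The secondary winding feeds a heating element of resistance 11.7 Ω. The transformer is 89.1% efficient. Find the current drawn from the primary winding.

I_p ≈ 0.316 A

V_s = 240 × 72/615 = 28.098 V.
I_s = V_s/R = 28.098/11.7 = 2.4015 A.
P_out = V_s I_s = 28.098 × 2.4015 = 67.476 W.
P_in = P_out/η = 67.476/0.891 = 75.731 W.
I_p = P_in/V_p = 75.731/240 = 0.316 A.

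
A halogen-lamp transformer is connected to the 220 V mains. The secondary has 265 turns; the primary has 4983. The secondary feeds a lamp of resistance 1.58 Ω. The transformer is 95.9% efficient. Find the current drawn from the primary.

V_s = 220 × 265/4983 = 11.700 V.
I_s = V_s/R = 11.700/1.58 = 7.4049 A.
P_out = V_s I_s = 11.700 × 7.4049 = 86.636 W.
P_in = P_out/η = 86.636/0.959 = 90.340 W.
I_p = P_in/V_p = 90.340/220 = 0.411 A.

I_p ≈ 0.411 A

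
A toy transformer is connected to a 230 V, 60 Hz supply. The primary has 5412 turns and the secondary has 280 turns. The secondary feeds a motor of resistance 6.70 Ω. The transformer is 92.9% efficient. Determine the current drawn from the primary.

I_p ≈ 0.0989 A

V_s = 230 × 280/5412 = 11.899 V.
I_s = V_s/R = 11.899/6.70 = 1.7760 A.
P_out = V_s I_s = 11.899 × 1.7760 = 21.134 W.
P_in = P_out/η = 21.134/0.929 = 22.749 W.
I_p = P_in/V_p = 22.749/230 = 0.0989 A.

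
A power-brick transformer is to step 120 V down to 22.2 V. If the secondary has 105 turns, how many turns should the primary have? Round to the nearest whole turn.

N_p/N_s = V_p/V_s, so N_p = 105 × 120/22.2 = 567.6 ≈ 568 turns.

N_p = 568 turns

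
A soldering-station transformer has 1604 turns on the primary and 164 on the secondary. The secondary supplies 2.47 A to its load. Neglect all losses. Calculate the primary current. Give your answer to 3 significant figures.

For an ideal transformer I_p/I_s = N_s/N_p, so I_p = 2.47 × 164/1604 = 0.253 A.

I_p ≈ 0.253 A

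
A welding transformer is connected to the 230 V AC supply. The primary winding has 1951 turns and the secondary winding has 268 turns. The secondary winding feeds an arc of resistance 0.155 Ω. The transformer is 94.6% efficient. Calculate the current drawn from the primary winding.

V_s = 230 × 268/1951 = 31.594 V.
I_s = V_s/R = 31.594/0.155 = 203.83 A.
P_out = V_s I_s = 31.594 × 203.83 = 6439.9 W.
P_in = P_out/η = 6439.9/0.946 = 6807.5 W.
I_p = P_in/V_p = 6807.5/230 = 29.6 A.

I_p ≈ 29.6 A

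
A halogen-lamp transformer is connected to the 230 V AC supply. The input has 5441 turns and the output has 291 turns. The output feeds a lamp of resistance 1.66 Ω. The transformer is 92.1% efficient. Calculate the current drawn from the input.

I_in ≈ 0.430 A

V_out = 230 × 291/5441 = 12.301 V.
I_out = V_out/R = 12.301/1.66 = 7.4103 A.
P_out = V_out I_out = 12.301 × 7.4103 = 91.154 W.
P_in = P_out/η = 91.154/0.921 = 98.973 W.
I_in = P_in/V_in = 98.973/230 = 0.430 A.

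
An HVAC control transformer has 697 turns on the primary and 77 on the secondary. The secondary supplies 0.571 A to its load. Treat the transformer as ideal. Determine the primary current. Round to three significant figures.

I_p ≈ 0.0631 A

For an ideal transformer I_p/I_s = N_s/N_p, so I_p = 0.571 × 77/697 = 0.0631 A.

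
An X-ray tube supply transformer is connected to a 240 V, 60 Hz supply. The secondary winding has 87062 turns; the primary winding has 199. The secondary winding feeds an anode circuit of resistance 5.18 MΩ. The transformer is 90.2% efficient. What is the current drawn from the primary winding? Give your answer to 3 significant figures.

V_s = 240 × 87062/199 = 105000 V.
I_s = V_s/R = 105000/(5.18×10^6) = 0.020270 A.
P_out = V_s I_s = 105000 × 0.020270 = 2128.4 W.
P_in = P_out/η = 2128.4/0.902 = 2359.6 W.
I_p = P_in/V_p = 2359.6/240 = 9.83 A.

I_p ≈ 9.83 A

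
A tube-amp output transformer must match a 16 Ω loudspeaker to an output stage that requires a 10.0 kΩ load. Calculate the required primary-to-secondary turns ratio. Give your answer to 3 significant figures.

Z_p/Z_s = (N_p/N_s)², so N_p/N_s = √(10000/16) = √625 = 25.0.

N_p/N_s ≈ 25.0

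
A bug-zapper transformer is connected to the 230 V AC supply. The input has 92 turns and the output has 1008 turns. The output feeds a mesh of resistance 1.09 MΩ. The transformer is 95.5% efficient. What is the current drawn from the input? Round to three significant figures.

V_out = 230 × 1008/92 = 2520.0 V.
I_out = V_out/R = 2520.0/(1.09×10^6) = 0.0023119 A.
P_out = V_out I_out = 2520.0 × 0.0023119 = 5.8261 W.
P_in = P_out/η = 5.8261/0.955 = 6.1006 W.
I_in = P_in/V_in = 6.1006/230 = 0.0265 A.

I_in ≈ 0.0265 A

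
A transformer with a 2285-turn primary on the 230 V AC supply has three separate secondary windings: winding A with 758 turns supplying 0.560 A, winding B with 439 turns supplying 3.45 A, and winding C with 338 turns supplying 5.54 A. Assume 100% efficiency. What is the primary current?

I_p ≈ 1.67 A

V_A = 230 × 758/2285 = 76.298 V; V_B = 230 × 439/2285 = 44.188 V; V_C = 230 × 338/2285 = 34.022 V.
P_out = V_A I_A + V_B I_B + V_C I_C = 76.298×0.560 + 44.188×3.45 + 34.022×5.54 = 42.727 + 152.45 + 188.48 = 383.66 W.
Ideal ⇒ P_in = P_out, so I_p = P_out/V_p = 383.66/230 = 1.67 A.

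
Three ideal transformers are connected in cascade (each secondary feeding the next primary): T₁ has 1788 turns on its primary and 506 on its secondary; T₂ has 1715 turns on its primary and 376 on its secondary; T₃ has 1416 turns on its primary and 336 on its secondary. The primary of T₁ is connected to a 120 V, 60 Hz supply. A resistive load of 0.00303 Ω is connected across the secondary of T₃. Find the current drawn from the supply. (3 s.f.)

I_supply ≈ 8.58 A

After T₁: V = 120.00 × 506/1788 = 33.960 V.
After T₂: V = 33.960 × 376/1715 = 7.4454 V.
After T₃: V = 7.4454 × 336/1416 = 1.7667 V.
I_load = 1.7667/0.00303 = 583.07 A, so P_out = 1.7667 × 583.07 = 1030.1 W.
All ideal ⇒ P_in = P_out, so I_supply = 1030.1/120 = 8.58 A.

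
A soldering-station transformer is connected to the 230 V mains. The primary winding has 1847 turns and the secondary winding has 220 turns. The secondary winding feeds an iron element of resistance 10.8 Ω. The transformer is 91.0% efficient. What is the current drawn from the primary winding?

I_p ≈ 0.332 A

V_s = 230 × 220/1847 = 27.396 V.
I_s = V_s/R = 27.396/10.8 = 2.5366 A.
P_out = V_s I_s = 27.396 × 2.5366 = 69.493 W.
P_in = P_out/η = 69.493/0.910 = 76.366 W.
I_p = P_in/V_p = 76.366/230 = 0.332 A.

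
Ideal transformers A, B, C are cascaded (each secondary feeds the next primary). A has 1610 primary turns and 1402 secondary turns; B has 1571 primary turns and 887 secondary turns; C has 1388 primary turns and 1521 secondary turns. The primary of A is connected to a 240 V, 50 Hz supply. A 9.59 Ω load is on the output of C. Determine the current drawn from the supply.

I_supply ≈ 7.26 A

After A: V = 240.00 × 1402/1610 = 208.99 V.
After B: V = 208.99 × 887/1571 = 118.00 V.
After C: V = 118.00 × 1521/1388 = 129.31 V.
I_load = 129.31/9.59 = 13.483 A, so P_out = 129.31 × 13.483 = 1743.5 W.
All ideal ⇒ P_in = P_out, so I_supply = 1743.5/240 = 7.26 A.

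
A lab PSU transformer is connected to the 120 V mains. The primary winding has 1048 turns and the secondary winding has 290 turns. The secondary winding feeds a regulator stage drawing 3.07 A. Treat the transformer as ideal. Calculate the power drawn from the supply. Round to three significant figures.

I_p = I_s × N_s/N_p = 3.07 × 290/1048 = 0.84952 A.
P = V_p I_p = 120 × 0.84952 = 102 W.

P ≈ 102 W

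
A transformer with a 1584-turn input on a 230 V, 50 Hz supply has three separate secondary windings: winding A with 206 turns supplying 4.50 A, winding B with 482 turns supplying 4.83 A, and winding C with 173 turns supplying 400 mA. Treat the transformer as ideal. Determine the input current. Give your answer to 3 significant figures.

V_A = 230 × 206/1584 = 29.912 V; V_B = 230 × 482/1584 = 69.987 V; V_C = 230 × 173/1584 = 25.120 V.
P_out = V_A I_A + V_B I_B + V_C I_C = 29.912×4.50 + 69.987×4.83 + 25.120×0.400 = 134.60 + 338.04 + 10.048 = 482.69 W.
Ideal ⇒ P_in = P_out, so I_in = P_out/V_in = 482.69/230 = 2.10 A.

I_in ≈ 2.10 A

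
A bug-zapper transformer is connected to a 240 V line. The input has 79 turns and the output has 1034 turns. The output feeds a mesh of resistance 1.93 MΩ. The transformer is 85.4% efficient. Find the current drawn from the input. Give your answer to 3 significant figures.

V_out = 240 × 1034/79 = 3141.3 V.
I_out = V_out/R = 3141.3/(1.93×10^6) = 0.0016276 A.
P_out = V_out I_out = 3141.3 × 0.0016276 = 5.1127 W.
P_in = P_out/η = 5.1127/0.854 = 5.9868 W.
I_in = P_in/V_in = 5.9868/240 = 0.0249 A.

I_in ≈ 0.0249 A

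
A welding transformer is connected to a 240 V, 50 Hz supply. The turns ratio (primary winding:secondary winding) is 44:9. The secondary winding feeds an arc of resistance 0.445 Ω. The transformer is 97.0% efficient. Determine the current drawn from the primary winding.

V_s = 240 × 9/44 = 49.091 V.
I_s = V_s/R = 49.091/0.445 = 110.32 A.
P_out = V_s I_s = 49.091 × 110.32 = 5415.5 W.
P_in = P_out/η = 5415.5/0.970 = 5583.0 W.
I_p = P_in/V_p = 5583.0/240 = 23.3 A.

I_p ≈ 23.3 A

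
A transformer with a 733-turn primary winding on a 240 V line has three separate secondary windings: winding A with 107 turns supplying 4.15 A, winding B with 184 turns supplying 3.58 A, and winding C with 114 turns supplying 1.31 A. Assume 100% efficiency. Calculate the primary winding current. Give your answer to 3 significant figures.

I_p ≈ 1.71 A

V_A = 240 × 107/733 = 35.034 V; V_B = 240 × 184/733 = 60.246 V; V_C = 240 × 114/733 = 37.326 V.
P_out = V_A I_A + V_B I_B + V_C I_C = 35.034×4.15 + 60.246×3.58 + 37.326×1.31 = 145.39 + 215.68 + 48.897 = 409.97 W.
Ideal ⇒ P_in = P_out, so I_p = P_out/V_p = 409.97/240 = 1.71 A.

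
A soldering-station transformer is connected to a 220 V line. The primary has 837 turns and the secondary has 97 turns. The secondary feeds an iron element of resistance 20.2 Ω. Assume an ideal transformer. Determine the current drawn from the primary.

V_s = V_p × N_s/N_p = 220 × 97/837 = 25.496 V.
I_s = V_s/R = 25.496/20.2 = 1.2622 A.
For an ideal transformer I_p N_p = I_s N_s, so I_p = 1.2622 × 97/837 = 0.146 A.

I_p ≈ 0.146 A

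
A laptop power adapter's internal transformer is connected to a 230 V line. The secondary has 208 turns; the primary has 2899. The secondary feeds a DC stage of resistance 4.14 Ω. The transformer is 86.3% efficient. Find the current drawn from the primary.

V_s = 230 × 208/2899 = 16.502 V.
I_s = V_s/R = 16.502/4.14 = 3.9860 A.
P_out = V_s I_s = 16.502 × 3.9860 = 65.779 W.
P_in = P_out/η = 65.779/0.863 = 76.221 W.
I_p = P_in/V_p = 76.221/230 = 0.331 A.

I_p ≈ 0.331 A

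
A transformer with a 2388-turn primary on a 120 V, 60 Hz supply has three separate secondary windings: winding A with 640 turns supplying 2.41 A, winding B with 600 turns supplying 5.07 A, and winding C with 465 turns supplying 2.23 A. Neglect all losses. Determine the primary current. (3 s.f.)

V_A = 120 × 640/2388 = 32.161 V; V_B = 120 × 600/2388 = 30.151 V; V_C = 120 × 465/2388 = 23.367 V.
P_out = V_A I_A + V_B I_B + V_C I_C = 32.161×2.41 + 30.151×5.07 + 23.367×2.23 = 77.508 + 152.86 + 52.108 = 282.48 W.
Ideal ⇒ P_in = P_out, so I_p = P_out/V_p = 282.48/120 = 2.35 A.

I_p ≈ 2.35 A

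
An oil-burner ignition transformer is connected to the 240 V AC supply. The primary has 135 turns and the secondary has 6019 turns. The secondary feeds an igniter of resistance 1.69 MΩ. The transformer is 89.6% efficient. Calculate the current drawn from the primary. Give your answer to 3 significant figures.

I_p ≈ 0.315 A

V_s = 240 × 6019/135 = 10700 V.
I_s = V_s/R = 10700/(1.69×10^6) = 0.0063316 A.
P_out = V_s I_s = 10700 × 0.0063316 = 67.751 W.
P_in = P_out/η = 67.751/0.896 = 75.615 W.
I_p = P_in/V_p = 75.615/240 = 0.315 A.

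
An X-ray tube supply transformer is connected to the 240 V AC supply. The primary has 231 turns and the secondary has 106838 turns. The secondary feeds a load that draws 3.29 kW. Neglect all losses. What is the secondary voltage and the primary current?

V_s ≈ 111000 V, I_p ≈ 13.7 A

V_s = V_p × N_s/N_p = 240 × 106838/231 = 111000 V.
I_s = P/V_s = 3290/111000 = 0.029640 A.
I_p = I_s × N_s/N_p = 0.029640 × 106838/231 = 13.7 A.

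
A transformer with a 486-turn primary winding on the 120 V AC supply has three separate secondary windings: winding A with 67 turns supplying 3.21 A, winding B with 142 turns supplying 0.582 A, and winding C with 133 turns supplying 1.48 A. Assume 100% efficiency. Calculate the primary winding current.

I_p ≈ 1.02 A

V_A = 120 × 67/486 = 16.543 V; V_B = 120 × 142/486 = 35.062 V; V_C = 120 × 133/486 = 32.840 V.
P_out = V_A I_A + V_B I_B + V_C I_C = 16.543×3.21 + 35.062×0.582 + 32.840×1.48 = 53.104 + 20.406 + 48.602 = 122.11 W.
Ideal ⇒ P_in = P_out, so I_p = P_out/V_p = 122.11/120 = 1.02 A.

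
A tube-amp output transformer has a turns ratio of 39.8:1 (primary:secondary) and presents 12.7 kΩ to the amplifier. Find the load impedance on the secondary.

Z_s ≈ 8.02 Ω

Z_s = Z_p/(N_p/N_s)² = 12700/39.8² = 8.02 Ω.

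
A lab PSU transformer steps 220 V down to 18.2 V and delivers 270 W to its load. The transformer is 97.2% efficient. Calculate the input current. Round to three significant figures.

I_in ≈ 1.26 A

P_in = P_out/η = 270/0.972 = 277.78 W.
I_in = P_in/V_in = 277.78/220 = 1.26 A.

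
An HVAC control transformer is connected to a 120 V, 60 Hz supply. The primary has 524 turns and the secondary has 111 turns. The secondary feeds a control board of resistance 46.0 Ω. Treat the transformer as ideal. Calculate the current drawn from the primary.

I_p ≈ 0.117 A

V_s = V_p × N_s/N_p = 120 × 111/524 = 25.420 V.
I_s = V_s/R = 25.420/46.0 = 0.55261 A.
For an ideal transformer I_p N_p = I_s N_s, so I_p = 0.55261 × 111/524 = 0.117 A.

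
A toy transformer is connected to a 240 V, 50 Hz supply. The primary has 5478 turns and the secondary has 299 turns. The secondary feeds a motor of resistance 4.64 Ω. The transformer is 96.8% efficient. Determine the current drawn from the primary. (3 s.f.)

V_s = 240 × 299/5478 = 13.100 V.
I_s = V_s/R = 13.100/4.64 = 2.8232 A.
P_out = V_s I_s = 13.100 × 2.8232 = 36.983 W.
P_in = P_out/η = 36.983/0.968 = 38.206 W.
I_p = P_in/V_p = 38.206/240 = 0.159 A.

I_p ≈ 0.159 A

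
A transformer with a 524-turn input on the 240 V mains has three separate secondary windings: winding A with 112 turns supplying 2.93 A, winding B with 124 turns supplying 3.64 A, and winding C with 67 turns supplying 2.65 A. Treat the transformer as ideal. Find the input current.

I_in ≈ 1.83 A

V_A = 240 × 112/524 = 51.298 V; V_B = 240 × 124/524 = 56.794 V; V_C = 240 × 67/524 = 30.687 V.
P_out = V_A I_A + V_B I_B + V_C I_C = 51.298×2.93 + 56.794×3.64 + 30.687×2.65 = 150.30 + 206.73 + 81.321 = 438.35 W.
Ideal ⇒ P_in = P_out, so I_in = P_out/V_in = 438.35/240 = 1.83 A.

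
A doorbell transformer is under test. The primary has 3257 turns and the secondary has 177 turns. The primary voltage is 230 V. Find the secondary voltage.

V_s/V_p = N_s/N_p, so V_s = 230 × 177/3257 = 12.5 V.

V_s ≈ 12.5 V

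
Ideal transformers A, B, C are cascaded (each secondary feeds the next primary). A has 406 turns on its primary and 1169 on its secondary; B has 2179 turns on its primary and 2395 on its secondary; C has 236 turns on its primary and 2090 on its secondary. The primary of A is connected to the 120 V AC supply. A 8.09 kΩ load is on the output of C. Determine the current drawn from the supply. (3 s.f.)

Secondary of A: V = 120.00 × 1169/406 = 345.52 V.
Secondary of B: V = 345.52 × 2395/2179 = 379.77 V.
Secondary of C: V = 379.77 × 2090/236 = 3363.2 V.
I_load = 3363.2/8090 = 0.41572 A, so P_out = 3363.2 × 0.41572 = 1398.2 W.
All ideal ⇒ P_in = P_out, so I_supply = 1398.2/120 = 11.7 A.

I_supply ≈ 11.7 A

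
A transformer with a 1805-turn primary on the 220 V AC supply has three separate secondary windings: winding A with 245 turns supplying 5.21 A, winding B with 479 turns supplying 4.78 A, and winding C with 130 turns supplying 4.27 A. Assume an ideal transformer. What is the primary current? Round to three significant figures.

V_A = 220 × 245/1805 = 29.861 V; V_B = 220 × 479/1805 = 58.382 V; V_C = 220 × 130/1805 = 15.845 V.
P_out = V_A I_A + V_B I_B + V_C I_C = 29.861×5.21 + 58.382×4.78 + 15.845×4.27 = 155.58 + 279.07 + 67.658 = 502.30 W.
Ideal ⇒ P_in = P_out, so I_p = P_out/V_p = 502.30/220 = 2.28 A.

I_p ≈ 2.28 A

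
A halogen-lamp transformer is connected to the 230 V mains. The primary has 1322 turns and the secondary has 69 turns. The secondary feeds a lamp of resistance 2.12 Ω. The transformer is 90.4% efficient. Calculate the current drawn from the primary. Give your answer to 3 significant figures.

V_s = 230 × 69/1322 = 12.005 V.
I_s = V_s/R = 12.005/2.12 = 5.6625 A.
P_out = V_s I_s = 12.005 × 5.6625 = 67.976 W.
P_in = P_out/η = 67.976/0.904 = 75.195 W.
I_p = P_in/V_p = 75.195/230 = 0.327 A.

I_p ≈ 0.327 A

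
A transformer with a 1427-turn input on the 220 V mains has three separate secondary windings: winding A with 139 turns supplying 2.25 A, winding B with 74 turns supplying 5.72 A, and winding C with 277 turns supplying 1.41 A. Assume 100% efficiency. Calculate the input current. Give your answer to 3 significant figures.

V_A = 220 × 139/1427 = 21.430 V; V_B = 220 × 74/1427 = 11.409 V; V_C = 220 × 277/1427 = 42.705 V.
P_out = V_A I_A + V_B I_B + V_C I_C = 21.430×2.25 + 11.409×5.72 + 42.705×1.41 = 48.217 + 65.257 + 60.214 = 173.69 W.
Ideal ⇒ P_in = P_out, so I_in = P_out/V_in = 173.69/220 = 0.789 A.

I_in ≈ 0.789 A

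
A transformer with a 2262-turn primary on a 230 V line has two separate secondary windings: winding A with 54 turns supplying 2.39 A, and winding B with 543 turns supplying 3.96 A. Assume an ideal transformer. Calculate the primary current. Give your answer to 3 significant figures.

I_p ≈ 1.01 A

V_A = 230 × 54/2262 = 5.4907 V; V_B = 230 × 543/2262 = 55.212 V.
P_out = V_A I_A + V_B I_B = 5.4907×2.39 + 55.212×3.96 = 13.123 + 218.64 = 231.76 W.
Ideal ⇒ P_in = P_out, so I_p = P_out/V_p = 231.76/230 = 1.01 A.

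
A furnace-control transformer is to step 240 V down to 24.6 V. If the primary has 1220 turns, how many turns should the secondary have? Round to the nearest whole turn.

N_s = 125 turns

N_s/N_p = V_s/V_p, so N_s = 1220 × 24.6/240 = 125.0 ≈ 125 turns.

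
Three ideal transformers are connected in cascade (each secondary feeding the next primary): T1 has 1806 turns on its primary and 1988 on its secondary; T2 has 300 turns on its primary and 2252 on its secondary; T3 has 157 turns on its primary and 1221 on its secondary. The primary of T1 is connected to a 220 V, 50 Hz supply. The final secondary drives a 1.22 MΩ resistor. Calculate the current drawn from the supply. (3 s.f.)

I_supply ≈ 0.745 A

After T1: V = 220.00 × 1988/1806 = 242.17 V.
After T2: V = 242.17 × 2252/300 = 1817.9 V.
After T3: V = 1817.9 × 1221/157 = 14138 V.
I_load = 14138/(1.22×10^6) = 0.011588 A, so P_out = 14138 × 0.011588 = 163.84 W.
All ideal ⇒ P_in = P_out, so I_supply = 163.84/220 = 0.745 A.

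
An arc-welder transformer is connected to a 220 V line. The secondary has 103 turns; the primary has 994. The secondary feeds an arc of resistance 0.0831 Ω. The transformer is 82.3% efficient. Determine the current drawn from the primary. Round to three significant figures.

V_s = 220 × 103/994 = 22.797 V.
I_s = V_s/R = 22.797/0.0831 = 274.33 A.
P_out = V_s I_s = 22.797 × 274.33 = 6253.8 W.
P_in = P_out/η = 6253.8/0.823 = 7598.8 W.
I_p = P_in/V_p = 7598.8/220 = 34.5 A.

I_p ≈ 34.5 A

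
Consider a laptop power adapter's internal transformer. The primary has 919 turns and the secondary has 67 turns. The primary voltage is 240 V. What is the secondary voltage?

V_s/V_p = N_s/N_p, so V_s = 240 × 67/919 = 17.5 V.

V_s ≈ 17.5 V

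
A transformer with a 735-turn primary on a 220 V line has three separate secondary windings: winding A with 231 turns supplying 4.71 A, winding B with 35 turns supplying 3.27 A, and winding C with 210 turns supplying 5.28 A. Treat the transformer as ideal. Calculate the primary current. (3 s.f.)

I_p ≈ 3.14 A

V_A = 220 × 231/735 = 69.143 V; V_B = 220 × 35/735 = 10.476 V; V_C = 220 × 210/735 = 62.857 V.
P_out = V_A I_A + V_B I_B + V_C I_C = 69.143×4.71 + 10.476×3.27 + 62.857×5.28 = 325.66 + 34.257 + 331.89 = 691.81 W.
Ideal ⇒ P_in = P_out, so I_p = P_out/V_p = 691.81/220 = 3.14 A.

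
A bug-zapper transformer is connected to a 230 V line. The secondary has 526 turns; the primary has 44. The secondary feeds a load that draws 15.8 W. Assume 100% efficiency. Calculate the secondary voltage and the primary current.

V_s = V_p × N_s/N_p = 230 × 526/44 = 2749.5 V.
I_s = P/V_s = 15.8/2749.5 = 0.0057464 A.
I_p = I_s × N_s/N_p = 0.0057464 × 526/44 = 0.0687 A.

V_s ≈ 2750 V, I_p ≈ 0.0687 A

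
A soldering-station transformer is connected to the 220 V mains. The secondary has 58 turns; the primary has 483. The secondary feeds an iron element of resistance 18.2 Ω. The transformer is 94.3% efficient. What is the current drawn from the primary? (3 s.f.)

I_p ≈ 0.185 A

V_s = 220 × 58/483 = 26.418 V.
I_s = V_s/R = 26.418/18.2 = 1.4516 A.
P_out = V_s I_s = 26.418 × 1.4516 = 38.347 W.
P_in = P_out/η = 38.347/0.943 = 40.665 W.
I_p = P_in/V_p = 40.665/220 = 0.185 A.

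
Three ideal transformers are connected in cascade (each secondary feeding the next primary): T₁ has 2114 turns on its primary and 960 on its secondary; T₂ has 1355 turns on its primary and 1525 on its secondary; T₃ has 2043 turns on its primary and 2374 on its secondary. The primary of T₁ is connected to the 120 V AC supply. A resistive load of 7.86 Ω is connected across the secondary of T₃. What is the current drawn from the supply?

I_supply ≈ 5.38 A

After T₁: V = 120.00 × 960/2114 = 54.494 V.
After T₂: V = 54.494 × 1525/1355 = 61.331 V.
After T₃: V = 61.331 × 2374/2043 = 71.267 V.
I_load = 71.267/7.86 = 9.0671 A, so P_out = 71.267 × 9.0671 = 646.19 W.
All ideal ⇒ P_in = P_out, so I_supply = 646.19/120 = 5.38 A.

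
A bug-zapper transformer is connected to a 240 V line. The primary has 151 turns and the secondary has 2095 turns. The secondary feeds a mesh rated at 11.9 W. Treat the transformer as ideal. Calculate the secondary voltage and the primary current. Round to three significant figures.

V_s = V_p × N_s/N_p = 240 × 2095/151 = 3329.8 V.
I_s = P/V_s = 11.9/3329.8 = 0.0035738 A.
I_p = I_s × N_s/N_p = 0.0035738 × 2095/151 = 0.0496 A.

V_s ≈ 3330 V, I_p ≈ 0.0496 A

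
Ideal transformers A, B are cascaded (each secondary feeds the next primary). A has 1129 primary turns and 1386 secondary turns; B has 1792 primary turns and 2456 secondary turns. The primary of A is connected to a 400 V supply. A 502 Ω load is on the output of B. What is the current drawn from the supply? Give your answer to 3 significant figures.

After A: V = 400.00 × 1386/1129 = 491.05 V.
After B: V = 491.05 × 2456/1792 = 673.01 V.
I_load = 673.01/502 = 1.3407 A, so P_out = 673.01 × 1.3407 = 902.27 W.
All ideal ⇒ P_in = P_out, so I_supply = 902.27/400 = 2.26 A.

I_supply ≈ 2.26 A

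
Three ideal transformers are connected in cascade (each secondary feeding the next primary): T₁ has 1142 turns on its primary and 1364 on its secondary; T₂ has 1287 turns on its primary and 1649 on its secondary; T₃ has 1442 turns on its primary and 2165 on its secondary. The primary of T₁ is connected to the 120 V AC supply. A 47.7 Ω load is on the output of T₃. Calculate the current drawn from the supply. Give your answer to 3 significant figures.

I_supply ≈ 13.3 A

Secondary of T₁: V = 120.00 × 1364/1142 = 143.33 V.
Secondary of T₂: V = 143.33 × 1649/1287 = 183.64 V.
Secondary of T₃: V = 183.64 × 2165/1442 = 275.72 V.
I_load = 275.72/47.7 = 5.7802 A, so P_out = 275.72 × 5.7802 = 1593.7 W.
All ideal ⇒ P_in = P_out, so I_supply = 1593.7/120 = 13.3 A.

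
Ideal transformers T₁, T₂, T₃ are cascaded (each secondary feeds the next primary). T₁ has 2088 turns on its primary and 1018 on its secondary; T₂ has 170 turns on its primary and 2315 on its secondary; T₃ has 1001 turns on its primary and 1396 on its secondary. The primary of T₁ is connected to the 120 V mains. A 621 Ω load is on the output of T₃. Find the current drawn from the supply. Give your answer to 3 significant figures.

Secondary of T₁: V = 120.00 × 1018/2088 = 58.506 V.
Secondary of T₂: V = 58.506 × 2315/170 = 796.71 V.
Secondary of T₃: V = 796.71 × 1396/1001 = 1111.1 V.
I_load = 1111.1/621 = 1.7892 A, so P_out = 1111.1 × 1.7892 = 1988.0 W.
All ideal ⇒ P_in = P_out, so I_supply = 1988.0/120 = 16.6 A.

I_supply ≈ 16.6 A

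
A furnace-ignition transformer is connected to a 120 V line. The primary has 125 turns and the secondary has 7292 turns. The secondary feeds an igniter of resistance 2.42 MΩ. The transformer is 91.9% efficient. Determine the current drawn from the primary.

I_p ≈ 0.184 A

V_s = 120 × 7292/125 = 7000.3 V.
I_s = V_s/R = 7000.3/(2.42×10^6) = 0.0028927 A.
P_out = V_s I_s = 7000.3 × 0.0028927 = 20.250 W.
P_in = P_out/η = 20.250/0.919 = 22.035 W.
I_p = P_in/V_p = 22.035/120 = 0.184 A.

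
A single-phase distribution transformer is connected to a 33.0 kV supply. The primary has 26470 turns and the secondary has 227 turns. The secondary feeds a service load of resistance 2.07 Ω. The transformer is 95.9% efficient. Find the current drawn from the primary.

I_p ≈ 1.22 A

V_s = 33000 × 227/26470 = 283.00 V.
I_s = V_s/R = 283.00/2.07 = 136.71 A.
P_out = V_s I_s = 283.00 × 136.71 = 38690 W.
P_in = P_out/η = 38690/0.959 = 40344 W.
I_p = P_in/V_p = 40344/33000 = 1.22 A.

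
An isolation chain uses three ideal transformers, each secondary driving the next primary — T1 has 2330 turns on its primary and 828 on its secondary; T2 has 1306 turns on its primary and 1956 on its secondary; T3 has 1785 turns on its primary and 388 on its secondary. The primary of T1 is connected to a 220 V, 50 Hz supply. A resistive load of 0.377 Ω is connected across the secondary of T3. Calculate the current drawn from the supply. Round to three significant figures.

Secondary of T1: V = 220.00 × 828/2330 = 78.180 V.
Secondary of T2: V = 78.180 × 1956/1306 = 117.09 V.
Secondary of T3: V = 117.09 × 388/1785 = 25.452 V.
I_load = 25.452/0.377 = 67.511 A, so P_out = 25.452 × 67.511 = 1718.3 W.
All ideal ⇒ P_in = P_out, so I_supply = 1718.3/220 = 7.81 A.

I_supply ≈ 7.81 A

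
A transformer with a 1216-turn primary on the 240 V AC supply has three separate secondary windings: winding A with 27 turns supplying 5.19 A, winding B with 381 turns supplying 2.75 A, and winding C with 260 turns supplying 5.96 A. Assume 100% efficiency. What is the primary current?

I_p ≈ 2.25 A

V_A = 240 × 27/1216 = 5.3289 V; V_B = 240 × 381/1216 = 75.197 V; V_C = 240 × 260/1216 = 51.316 V.
P_out = V_A I_A + V_B I_B + V_C I_C = 5.3289×5.19 + 75.197×2.75 + 51.316×5.96 = 27.657 + 206.79 + 305.84 = 540.29 W.
Ideal ⇒ P_in = P_out, so I_p = P_out/V_p = 540.29/240 = 2.25 A.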